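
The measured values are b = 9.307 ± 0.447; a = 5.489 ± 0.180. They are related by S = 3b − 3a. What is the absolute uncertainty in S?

1.45

Absolute uncertainties add in quadrature for a linear combination:
  (3·δb)² = 1.80;  (3·δa)² = 0.292
δS = √(2.09) = 1.45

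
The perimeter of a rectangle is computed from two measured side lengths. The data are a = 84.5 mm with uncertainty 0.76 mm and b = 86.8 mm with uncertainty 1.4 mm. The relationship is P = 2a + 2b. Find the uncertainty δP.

P is a linear combination, so absolute uncertainties add in quadrature:
  (2·δa)² = 2.31;  (2·δb)² = 7.84
δP = √(10.2) = 3.19 mm

3.19 mm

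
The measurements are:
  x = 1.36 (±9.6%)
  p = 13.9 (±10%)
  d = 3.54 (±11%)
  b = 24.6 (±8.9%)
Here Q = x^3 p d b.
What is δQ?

1020

Each factor contributes (exponent × relative error)² to (δQ/Q)²:
  (3·δx/x)² = (3×0.0960)² = 0.0829;  (1·δp/p)² = (1×0.100)² = 0.0100;  (1·δd/d)² = (1×0.110)² = 0.0121;  (1·δb/b)² = (1×0.0890)² = 0.00792
δQ/Q = √(0.113) = 0.336
Q = 3040, so δQ = 0.336 × 3040 = 1020.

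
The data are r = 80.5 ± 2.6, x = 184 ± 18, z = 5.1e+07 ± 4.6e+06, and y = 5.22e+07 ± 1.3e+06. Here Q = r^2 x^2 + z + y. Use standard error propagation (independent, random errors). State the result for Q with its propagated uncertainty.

(3.23 ± 0.455) × 10^8

Let p = r^2·x^2 = 2.19e+08. δp/p = √((2·δr/r)² + (2·δx/x)²) = √(0.00417 + 0.0383) = 0.206, so δp = 4.52e+07.
Q = p + z + y: δQ = √(δp² + δz² + δy²) = √(2.04e+15 + 2.12e+13 + 1.69e+12) = 4.55e+07
Q = 3.23e+08.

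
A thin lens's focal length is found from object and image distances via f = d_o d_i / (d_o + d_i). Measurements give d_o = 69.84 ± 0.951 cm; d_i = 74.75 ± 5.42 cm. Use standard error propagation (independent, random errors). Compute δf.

1.29 cm

∂f/∂d_o = (d_i/(d_o+d_i))² = 0.267;  ∂f/∂d_i = (d_o/(d_o+d_i))² = 0.233
δf = √((∂f/∂d_o · δd_o)² + (∂f/∂d_i · δd_i)²) = √(0.0646 + 1.60) = 1.29 cm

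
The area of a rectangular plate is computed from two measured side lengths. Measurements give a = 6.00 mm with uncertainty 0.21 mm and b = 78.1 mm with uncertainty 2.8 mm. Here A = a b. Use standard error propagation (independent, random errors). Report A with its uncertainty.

Since A is a product/quotient, work with relative uncertainties:
  (1·δa/a)² = (1×0.0350)² = 0.00122;  (1·δb/b)² = (1×0.0359)² = 0.00129
δA/A = √(0.00251) = 0.0501
A = 469 mm^2, so δA = 0.0501 × 469 = 23.5 mm^2.

469 ± 23.5 mm^2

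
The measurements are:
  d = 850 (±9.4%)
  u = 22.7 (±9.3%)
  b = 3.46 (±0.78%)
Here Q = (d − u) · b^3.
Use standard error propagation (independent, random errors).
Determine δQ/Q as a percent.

9.94%

Let w = d − u = 827. δw = √(δd² + δu²) = √(6380 + 4.46) = 79.9, so δw/w = 0.0966.
Q is then a monomial in w, b:
δQ/Q = √((δw/w)² + (3·δb/b)²) = √(0.00933 + 0.000548) = 0.0994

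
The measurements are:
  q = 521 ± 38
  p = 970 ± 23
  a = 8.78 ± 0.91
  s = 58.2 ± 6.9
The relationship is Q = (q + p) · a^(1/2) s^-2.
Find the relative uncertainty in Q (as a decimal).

Let u = q + p = 1490. δu = √(δq² + δp²) = √(1440 + 529) = 44.4, so δu/u = 0.0298.
Q is then a monomial in u, a, s:
δQ/Q = √((δu/u)² + (½·δa/a)² + (-2·δs/s)²) = √(0.000888 + 0.00269 + 0.0562) = 0.245

0.245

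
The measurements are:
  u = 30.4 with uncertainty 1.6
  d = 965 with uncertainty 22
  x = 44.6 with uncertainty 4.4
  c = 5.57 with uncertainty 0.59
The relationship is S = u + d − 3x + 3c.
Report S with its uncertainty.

Absolute uncertainties add in quadrature for a linear combination:
  (δu)² = 2.56;  (δd)² = 484;  (3·δx)² = 174;  (3·δc)² = 3.13
δS = √(664) = 25.8
S = 878.

878 ± 25.8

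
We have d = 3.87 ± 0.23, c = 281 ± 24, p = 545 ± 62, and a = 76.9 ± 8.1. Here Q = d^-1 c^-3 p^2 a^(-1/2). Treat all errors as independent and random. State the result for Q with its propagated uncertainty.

For a monomial Q ∝ d^-1, c^-3, p^2, a^(-1/2), fractional errors add in quadrature:
  (-1·δd/d)² = (-1×0.0594)² = 0.00353;  (-3·δc/c)² = (-3×0.0854)² = 0.0657;  (2·δp/p)² = (2×0.114)² = 0.0518;  (−½·δa/a)² = (-0.5×0.105)² = 0.00277
δQ/Q = √(0.124) = 0.352
Q = 0.000394, so δQ = 0.352 × 0.000394 = 0.000139.

0.000394 ± 0.000139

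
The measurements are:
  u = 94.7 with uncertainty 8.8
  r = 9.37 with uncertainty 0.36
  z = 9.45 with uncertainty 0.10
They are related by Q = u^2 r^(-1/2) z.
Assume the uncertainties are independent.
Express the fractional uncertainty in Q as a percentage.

18.7%

Q is a product of powers, so relative uncertainties combine in quadrature:
  (2·δu/u)² = (2×0.0929)² = 0.0345;  (−½·δr/r)² = (-0.5×0.0384)² = 0.000369;  (1·δz/z)² = (1×0.0106)² = 0.000112
δQ/Q = √(0.0350) = 0.187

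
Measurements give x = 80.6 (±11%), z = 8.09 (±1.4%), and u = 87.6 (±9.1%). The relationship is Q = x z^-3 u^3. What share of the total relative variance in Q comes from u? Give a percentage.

(δQ/Q)² = (1·δx/x)² + (-3·δz/z)² + (3·δu/u)²
  x term: (1×0.110)² = 0.0121
  z term: (-3×0.0140)² = 0.00176
  u term: (3×0.0910)² = 0.0745
Total = 0.0884. Share from u = 0.0745/0.0884 = 0.843.

84.3%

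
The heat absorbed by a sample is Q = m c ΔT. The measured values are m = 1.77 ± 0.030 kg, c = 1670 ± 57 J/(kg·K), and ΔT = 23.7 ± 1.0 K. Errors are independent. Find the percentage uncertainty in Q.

5.69%

For a monomial Q ∝ m, c, ΔT, fractional errors add in quadrature:
  (1·δm/m)² = (1×0.0169)² = 0.000287;  (1·δc/c)² = (1×0.0341)² = 0.00116;  (1·δΔT/ΔT)² = (1×0.0422)² = 0.00178
δQ/Q = √(0.00323) = 0.0569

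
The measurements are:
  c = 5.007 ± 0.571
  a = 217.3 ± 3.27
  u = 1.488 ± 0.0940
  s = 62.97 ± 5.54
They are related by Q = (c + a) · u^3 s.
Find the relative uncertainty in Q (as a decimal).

0.209

Let w = c + a = 222.3. δw = √(δc² + δa²) = √(0.326 + 10.7) = 3.32, so δw/w = 0.0149.
Q is then a monomial in w, u, s:
δQ/Q = √((δw/w)² + (3·δu/u)² + (1·δs/s)²) = √(0.000223 + 0.0359 + 0.00774) = 0.209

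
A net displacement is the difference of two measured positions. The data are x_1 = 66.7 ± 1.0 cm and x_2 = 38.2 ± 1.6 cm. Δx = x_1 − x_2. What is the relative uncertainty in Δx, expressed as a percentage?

6.62%

Sums and differences: (δΔx)² = Σ (cᵢ δxᵢ)².
  (δx_1)² = 1.00;  (δx_2)² = 2.56
δΔx = √(3.56) = 1.89 cm
Δx = 28.5 cm, so δΔx/Δx = 1.89/28.5 = 0.0662.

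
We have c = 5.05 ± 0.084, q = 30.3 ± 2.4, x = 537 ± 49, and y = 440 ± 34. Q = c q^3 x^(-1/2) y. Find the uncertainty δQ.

For a monomial Q ∝ c, q^3, x^(-1/2), y, fractional errors add in quadrature:
  (1·δc/c)² = (1×0.0166)² = 0.000277;  (3·δq/q)² = (3×0.0792)² = 0.0565;  (−½·δx/x)² = (-0.5×0.0912)² = 0.00208;  (1·δy/y)² = (1×0.0773)² = 0.00597
δQ/Q = √(0.0648) = 0.255
Q = 2.67e+06, so δQ = 0.255 × 2.67e+06 = 6.79e+05.

6.79e+05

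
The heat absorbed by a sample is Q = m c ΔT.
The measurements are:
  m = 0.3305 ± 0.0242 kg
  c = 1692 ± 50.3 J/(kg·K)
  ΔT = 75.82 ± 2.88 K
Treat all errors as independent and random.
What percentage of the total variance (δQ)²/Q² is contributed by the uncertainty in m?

69.7%

(δQ/Q)² = (1·δm/m)² + (1·δc/c)² + (1·δΔT/ΔT)²
  m term: (1×0.0732)² = 0.00536
  c term: (1×0.0297)² = 0.000884
  ΔT term: (1×0.0380)² = 0.00144
Total = 0.00769. Share from m = 0.00536/0.00769 = 0.697.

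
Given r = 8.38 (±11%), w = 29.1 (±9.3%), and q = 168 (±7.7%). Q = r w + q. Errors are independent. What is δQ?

Let p = r·w = 244. δp/p = √((1·δr/r)² + (1·δw/w)²) = √(0.0121 + 0.00865) = 0.144, so δp = 35.1.
Q = p + q: δQ = √(δp² + δq²) = √(1230 + 167) = 37.4

37.4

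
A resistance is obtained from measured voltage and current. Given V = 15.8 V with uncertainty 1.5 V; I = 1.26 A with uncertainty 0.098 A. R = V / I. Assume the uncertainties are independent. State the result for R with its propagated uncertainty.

Since R is a product/quotient, work with relative uncertainties:
  (1·δV/V)² = (1×0.0949)² = 0.00901;  (-1·δI/I)² = (-1×0.0778)² = 0.00605
δR/R = √(0.0151) = 0.123
R = 12.5 Ω, so δR = 0.123 × 12.5 = 1.54 Ω.

12.5 ± 1.54 Ω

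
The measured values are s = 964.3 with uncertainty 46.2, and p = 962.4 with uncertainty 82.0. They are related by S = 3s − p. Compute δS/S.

0.0834

S is a linear combination, so absolute uncertainties add in quadrature:
  (3·δs)² = 19200;  (δp)² = 6720
δS = √(25900) = 161
S = 1930, so δS/S = 161/1930 = 0.0834.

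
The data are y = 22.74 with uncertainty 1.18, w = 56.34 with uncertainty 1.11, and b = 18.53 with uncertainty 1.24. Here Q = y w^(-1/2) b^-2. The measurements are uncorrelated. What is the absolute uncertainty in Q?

Q is a product of powers, so relative uncertainties combine in quadrature:
  (1·δy/y)² = (1×0.0519)² = 0.00269;  (−½·δw/w)² = (-0.5×0.0197)² = 9.7e-05;  (-2·δb/b)² = (-2×0.0669)² = 0.0179
δQ/Q = √(0.0207) = 0.144
Q = 0.008823, so δQ = 0.144 × 0.008823 = 0.00127.

0.00127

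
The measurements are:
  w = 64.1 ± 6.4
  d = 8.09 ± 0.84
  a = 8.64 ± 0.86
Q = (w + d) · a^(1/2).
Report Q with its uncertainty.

212 ± 21.7

Let u = w + d = 72.2. δu = √(δw² + δd²) = √(41.0 + 0.706) = 6.45, so δu/u = 0.0894.
Q is then a monomial in u, a:
δQ/Q = √((δu/u)² + (½·δa/a)²) = √(0.00800 + 0.00248) = 0.102
Q = 212, so δQ = 0.102 × 212 = 21.7.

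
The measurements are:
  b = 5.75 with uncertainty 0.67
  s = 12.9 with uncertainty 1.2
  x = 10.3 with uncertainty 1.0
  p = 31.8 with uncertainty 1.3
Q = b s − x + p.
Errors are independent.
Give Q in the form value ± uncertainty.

95.7 ± 11.2

Let w = b·s = 74.2. δw/w = √((1·δb/b)² + (1·δs/s)²) = √(0.0136 + 0.00865) = 0.149, so δw = 11.1.
Q = w − x + p: δQ = √(δw² + δx² + δp²) = √(122 + 1.00 + 1.69) = 11.2
Q = 95.7.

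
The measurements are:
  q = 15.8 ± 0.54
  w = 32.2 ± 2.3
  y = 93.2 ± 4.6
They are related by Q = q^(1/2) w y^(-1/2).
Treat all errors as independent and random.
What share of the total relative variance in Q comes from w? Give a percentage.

(δQ/Q)² = (½·δq/q)² + (1·δw/w)² + (−½·δy/y)²
  q term: (0.5×0.0342)² = 0.000292
  w term: (1×0.0714)² = 0.00510
  y term: (-0.5×0.0494)² = 0.000609
Total = 0.00600. Share from w = 0.00510/0.00600 = 0.850.

85.0%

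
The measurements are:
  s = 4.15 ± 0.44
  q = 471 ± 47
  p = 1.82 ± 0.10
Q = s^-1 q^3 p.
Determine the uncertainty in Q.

Each factor contributes (exponent × relative error)² to (δQ/Q)²:
  (-1·δs/s)² = (-1×0.106)² = 0.0112;  (3·δq/q)² = (3×0.0998)² = 0.0896;  (1·δp/p)² = (1×0.0549)² = 0.00302
δQ/Q = √(0.104) = 0.322
Q = 4.58e+07, so δQ = 0.322 × 4.58e+07 = 1.48e+07.

1.48e+07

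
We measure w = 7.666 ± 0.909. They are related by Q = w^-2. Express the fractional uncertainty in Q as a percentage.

Since Q is a product/quotient, work with relative uncertainties:
  (-2·δw/w)² = (-2×0.119)² = 0.0562
δQ/Q = √(0.0562) = 0.237

23.7%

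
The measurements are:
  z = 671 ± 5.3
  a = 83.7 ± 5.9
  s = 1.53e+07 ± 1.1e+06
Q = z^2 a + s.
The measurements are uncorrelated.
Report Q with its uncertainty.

(5.30 ± 0.294) × 10^7

Let p = z^2·a = 3.77e+07. δp/p = √((2·δz/z)² + (1·δa/a)²) = √(0.000250 + 0.00497) = 0.0722, so δp = 2.72e+06.
Q = p + s: δQ = √(δp² + δs²) = √(7.41e+12 + 1.21e+12) = 2.94e+06
Q = 5.3e+07.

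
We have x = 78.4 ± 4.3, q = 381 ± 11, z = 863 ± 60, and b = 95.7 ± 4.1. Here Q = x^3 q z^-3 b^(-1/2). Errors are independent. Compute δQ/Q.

Q is a product of powers, so relative uncertainties combine in quadrature:
  (3·δx/x)² = (3×0.0548)² = 0.0271;  (1·δq/q)² = (1×0.0289)² = 0.000834;  (-3·δz/z)² = (-3×0.0695)² = 0.0435;  (−½·δb/b)² = (-0.5×0.0428)² = 0.000459
δQ/Q = √(0.0719) = 0.268

0.268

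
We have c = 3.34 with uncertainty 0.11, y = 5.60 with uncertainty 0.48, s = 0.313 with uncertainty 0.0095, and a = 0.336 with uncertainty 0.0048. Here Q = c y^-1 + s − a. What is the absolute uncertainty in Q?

0.0558

Let p = c·y^-1 = 0.596. δp/p = √((1·δc/c)² + (-1·δy/y)²) = √(0.00108 + 0.00735) = 0.0918, so δp = 0.0548.
Q = p + s − a: δQ = √(δp² + δs² + δa²) = √(0.00300 + 9.02e-05 + 2.3e-05) = 0.0558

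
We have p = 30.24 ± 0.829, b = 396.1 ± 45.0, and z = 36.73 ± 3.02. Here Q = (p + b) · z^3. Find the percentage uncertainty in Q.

Let u = p + b = 426.3. δu = √(δp² + δb²) = √(0.687 + 2020) = 45.0, so δu/u = 0.106.
Q is then a monomial in u, z:
δQ/Q = √((δu/u)² + (3·δz/z)²) = √(0.0111 + 0.0608) = 0.268

26.8%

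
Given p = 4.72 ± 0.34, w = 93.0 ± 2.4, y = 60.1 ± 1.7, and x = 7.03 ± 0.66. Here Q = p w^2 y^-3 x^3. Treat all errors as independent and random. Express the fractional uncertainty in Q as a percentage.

30.7%

For a monomial Q ∝ p, w^2, y^-3, x^3, fractional errors add in quadrature:
  (1·δp/p)² = (1×0.0720)² = 0.00519;  (2·δw/w)² = (2×0.0258)² = 0.00266;  (-3·δy/y)² = (-3×0.0283)² = 0.00720;  (3·δx/x)² = (3×0.0939)² = 0.0793
δQ/Q = √(0.0944) = 0.307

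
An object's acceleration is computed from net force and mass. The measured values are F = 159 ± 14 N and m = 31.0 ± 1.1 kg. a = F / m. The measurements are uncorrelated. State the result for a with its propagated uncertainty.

5.13 ± 0.487 m/s^2

Each factor contributes (exponent × relative error)² to (δa/a)²:
  (1·δF/F)² = (1×0.0881)² = 0.00775;  (-1·δm/m)² = (-1×0.0355)² = 0.00126
δa/a = √(0.00901) = 0.0949
a = 5.13 m/s^2, so δa = 0.0949 × 5.13 = 0.487 m/s^2.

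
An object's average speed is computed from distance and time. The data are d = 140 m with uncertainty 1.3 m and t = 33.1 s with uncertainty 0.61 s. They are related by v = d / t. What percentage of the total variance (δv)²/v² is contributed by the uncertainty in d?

(δv/v)² = (1·δd/d)² + (-1·δt/t)²
  d term: (1×0.00929)² = 8.62e-05
  t term: (-1×0.0184)² = 0.000340
Total = 0.000426. Share from d = 8.62e-05/0.000426 = 0.202.

20.2%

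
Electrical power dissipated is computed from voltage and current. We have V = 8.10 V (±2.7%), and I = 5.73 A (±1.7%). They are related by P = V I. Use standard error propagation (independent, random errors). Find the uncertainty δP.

P is a product of powers, so relative uncertainties combine in quadrature:
  (1·δV/V)² = (1×0.0270)² = 0.000729;  (1·δI/I)² = (1×0.0170)² = 0.000289
δP/P = √(0.00102) = 0.0319
P = 46.4 W, so δP = 0.0319 × 46.4 = 1.48 W.

1.48 W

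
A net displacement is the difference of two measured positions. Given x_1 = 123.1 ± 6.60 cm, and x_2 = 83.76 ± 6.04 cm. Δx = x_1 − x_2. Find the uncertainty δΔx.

Δx is a linear combination, so absolute uncertainties add in quadrature:
  (δx_1)² = 43.6;  (δx_2)² = 36.5
δΔx = √(80.0) = 8.95 cm

8.95 cm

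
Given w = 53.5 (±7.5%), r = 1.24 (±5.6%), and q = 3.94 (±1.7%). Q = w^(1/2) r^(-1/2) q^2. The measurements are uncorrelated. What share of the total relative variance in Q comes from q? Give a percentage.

(δQ/Q)² = (½·δw/w)² + (−½·δr/r)² + (2·δq/q)²
  w term: (0.5×0.0750)² = 0.00141
  r term: (-0.5×0.0560)² = 0.000784
  q term: (2×0.0170)² = 0.00116
Total = 0.00335. Share from q = 0.00116/0.00335 = 0.345.

34.5%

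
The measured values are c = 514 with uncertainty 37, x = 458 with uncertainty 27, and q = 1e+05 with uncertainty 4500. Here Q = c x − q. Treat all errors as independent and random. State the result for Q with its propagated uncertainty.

Let p = c·x = 2.35e+05. δp/p = √((1·δc/c)² + (1·δx/x)²) = √(0.00518 + 0.00348) = 0.0930, so δp = 21900.
Q = p − q: δQ = √(δp² + δq²) = √(4.8e+08 + 2.02e+07) = 22400
Q = 1.35e+05.

(1.35 ± 0.224) × 10^5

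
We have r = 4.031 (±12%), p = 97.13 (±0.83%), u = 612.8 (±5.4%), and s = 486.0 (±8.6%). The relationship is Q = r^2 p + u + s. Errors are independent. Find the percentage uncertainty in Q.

Let w = r^2·p = 1578. δw/w = √((2·δr/r)² + (1·δp/p)²) = √(0.0576 + 6.89e-05) = 0.240, so δw = 379.
Q = w + u + s: δQ = √(δw² + δu² + δs²) = √(1.44e+05 + 1100 + 1750) = 383
Q = 2677, so δQ/Q = 383/2677 = 0.143.

14.3%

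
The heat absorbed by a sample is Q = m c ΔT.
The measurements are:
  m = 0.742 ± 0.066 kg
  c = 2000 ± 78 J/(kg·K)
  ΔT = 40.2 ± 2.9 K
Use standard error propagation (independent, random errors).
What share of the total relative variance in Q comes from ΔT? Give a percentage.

(δQ/Q)² = (1·δm/m)² + (1·δc/c)² + (1·δΔT/ΔT)²
  m term: (1×0.0889)² = 0.00791
  c term: (1×0.0390)² = 0.00152
  ΔT term: (1×0.0721)² = 0.00520
Total = 0.0146. Share from ΔT = 0.00520/0.0146 = 0.356.

35.6%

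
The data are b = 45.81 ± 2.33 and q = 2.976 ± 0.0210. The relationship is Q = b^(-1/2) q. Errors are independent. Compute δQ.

0.0116

Since Q is a product/quotient, work with relative uncertainties:
  (−½·δb/b)² = (-0.5×0.0509)² = 0.000647;  (1·δq/q)² = (1×0.00706)² = 4.98e-05
δQ/Q = √(0.000697) = 0.0264
Q = 0.4397, so δQ = 0.0264 × 0.4397 = 0.0116.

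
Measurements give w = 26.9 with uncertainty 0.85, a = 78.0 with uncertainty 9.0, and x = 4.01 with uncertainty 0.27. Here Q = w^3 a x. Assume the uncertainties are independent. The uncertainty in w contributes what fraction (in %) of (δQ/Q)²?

(δQ/Q)² = (3·δw/w)² + (1·δa/a)² + (1·δx/x)²
  w term: (3×0.0316)² = 0.00899
  a term: (1×0.115)² = 0.0133
  x term: (1×0.0673)² = 0.00453
Total = 0.0268. Share from w = 0.00899/0.0268 = 0.335.

33.5%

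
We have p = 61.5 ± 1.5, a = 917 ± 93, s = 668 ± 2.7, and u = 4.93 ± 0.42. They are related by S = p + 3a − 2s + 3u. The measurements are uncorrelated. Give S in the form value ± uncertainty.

Absolute uncertainties add in quadrature for a linear combination:
  (δp)² = 2.25;  (3·δa)² = 77800;  (2·δs)² = 29.2;  (3·δu)² = 1.59
δS = √(77900) = 279
S = 1490.

1490 ± 279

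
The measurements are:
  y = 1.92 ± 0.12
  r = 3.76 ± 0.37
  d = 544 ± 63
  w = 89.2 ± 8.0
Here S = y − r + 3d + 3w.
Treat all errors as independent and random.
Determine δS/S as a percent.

10.0%

Sums and differences: (δS)² = Σ (cᵢ δxᵢ)².
  (δy)² = 0.0144;  (δr)² = 0.137;  (3·δd)² = 35700;  (3·δw)² = 576
δS = √(36300) = 191
S = 1900, so δS/S = 191/1900 = 0.100.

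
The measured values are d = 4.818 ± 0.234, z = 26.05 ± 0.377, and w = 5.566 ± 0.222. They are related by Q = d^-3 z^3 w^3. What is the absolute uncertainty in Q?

Each factor contributes (exponent × relative error)² to (δQ/Q)²:
  (-3·δd/d)² = (-3×0.0486)² = 0.0212;  (3·δz/z)² = (3×0.0145)² = 0.00188;  (3·δw/w)² = (3×0.0399)² = 0.0143
δQ/Q = √(0.0374) = 0.193
Q = 27260, so δQ = 0.193 × 27260 = 5270.

5270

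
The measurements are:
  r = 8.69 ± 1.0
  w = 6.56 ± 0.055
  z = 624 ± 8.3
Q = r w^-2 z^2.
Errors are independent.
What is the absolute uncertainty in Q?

Each factor contributes (exponent × relative error)² to (δQ/Q)²:
  (1·δr/r)² = (1×0.115)² = 0.0132;  (-2·δw/w)² = (-2×0.00838)² = 0.000281;  (2·δz/z)² = (2×0.0133)² = 0.000708
δQ/Q = √(0.0142) = 0.119
Q = 78600, so δQ = 0.119 × 78600 = 9380.

9380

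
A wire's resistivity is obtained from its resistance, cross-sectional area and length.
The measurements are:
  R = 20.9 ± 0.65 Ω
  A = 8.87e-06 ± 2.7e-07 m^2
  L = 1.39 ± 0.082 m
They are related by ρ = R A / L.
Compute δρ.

9.78e-06 Ω·m

ρ is a product of powers, so relative uncertainties combine in quadrature:
  (1·δR/R)² = (1×0.0311)² = 0.000967;  (1·δA/A)² = (1×0.0304)² = 0.000927;  (-1·δL/L)² = (-1×0.0590)² = 0.00348
δρ/ρ = √(0.00537) = 0.0733
ρ = 0.000133 Ω·m, so δρ = 0.0733 × 0.000133 = 9.78e-06 Ω·m.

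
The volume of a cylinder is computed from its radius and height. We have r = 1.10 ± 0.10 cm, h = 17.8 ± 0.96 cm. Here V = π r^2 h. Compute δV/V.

Relative error in a monomial: (δV/V)² = Σ (nᵢ · δxᵢ/xᵢ)².
  (2·δr/r)² = (2×0.0909)² = 0.0331;  (1·δh/h)² = (1×0.0539)² = 0.00291
δV/V = √(0.0360) = 0.190

0.190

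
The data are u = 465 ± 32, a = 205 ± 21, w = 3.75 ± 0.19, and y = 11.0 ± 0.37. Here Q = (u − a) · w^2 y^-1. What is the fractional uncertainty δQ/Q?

0.182

Let h = u − a = 260. δh = √(δu² + δa²) = √(1020 + 441) = 38.3, so δh/h = 0.147.
Q is then a monomial in h, w, y:
δQ/Q = √((δh/h)² + (2·δw/w)² + (-1·δy/y)²) = √(0.0217 + 0.0103 + 0.00113) = 0.182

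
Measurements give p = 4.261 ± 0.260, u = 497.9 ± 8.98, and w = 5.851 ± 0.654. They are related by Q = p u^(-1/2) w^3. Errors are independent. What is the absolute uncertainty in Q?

13.0

For a monomial Q ∝ p, u^(-1/2), w^3, fractional errors add in quadrature:
  (1·δp/p)² = (1×0.0610)² = 0.00372;  (−½·δu/u)² = (-0.5×0.0180)² = 8.13e-05;  (3·δw/w)² = (3×0.112)² = 0.112
δQ/Q = √(0.116) = 0.341
Q = 38.25, so δQ = 0.341 × 38.25 = 13.0.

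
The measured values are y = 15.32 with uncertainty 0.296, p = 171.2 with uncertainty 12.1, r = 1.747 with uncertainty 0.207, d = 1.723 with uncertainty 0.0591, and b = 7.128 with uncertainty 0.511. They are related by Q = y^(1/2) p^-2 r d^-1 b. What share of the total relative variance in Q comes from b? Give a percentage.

12.7%

(δQ/Q)² = (½·δy/y)² + (-2·δp/p)² + (1·δr/r)² + (-1·δd/d)² + (1·δb/b)²
  y term: (0.5×0.0193)² = 9.33e-05
  p term: (-2×0.0707)² = 0.0200
  r term: (1×0.118)² = 0.0140
  d term: (-1×0.0343)² = 0.00118
  b term: (1×0.0717)² = 0.00514
Total = 0.0404. Share from b = 0.00514/0.0404 = 0.127.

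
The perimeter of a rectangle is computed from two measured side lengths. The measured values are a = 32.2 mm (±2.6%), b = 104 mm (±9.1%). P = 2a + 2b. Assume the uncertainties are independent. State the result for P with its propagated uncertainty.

272 ± 19.0 mm

Sums and differences: (δP)² = Σ (cᵢ δxᵢ)².
  (2·δa)² = 2.80;  (2·δb)² = 358
δP = √(361) = 19.0 mm
P = 272 mm.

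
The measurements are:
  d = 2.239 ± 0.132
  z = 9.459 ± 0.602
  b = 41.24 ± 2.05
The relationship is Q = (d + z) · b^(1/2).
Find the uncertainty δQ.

Let u = d + z = 11.70. δu = √(δd² + δz²) = √(0.0174 + 0.362) = 0.616, so δu/u = 0.0527.
Q is then a monomial in u, b:
δQ/Q = √((δu/u)² + (½·δb/b)²) = √(0.00278 + 0.000618) = 0.0583
Q = 75.12, so δQ = 0.0583 × 75.12 = 4.38.

4.38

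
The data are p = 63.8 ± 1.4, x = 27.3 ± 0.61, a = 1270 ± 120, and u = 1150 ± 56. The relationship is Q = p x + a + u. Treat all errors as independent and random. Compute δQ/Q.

0.0344

Let w = p·x = 1740. δw/w = √((1·δp/p)² + (1·δx/x)²) = √(0.000482 + 0.000499) = 0.0313, so δw = 54.5.
Q = w + a + u: δQ = √(δw² + δa² + δu²) = √(2980 + 14400 + 3140) = 143
Q = 4160, so δQ/Q = 143/4160 = 0.0344.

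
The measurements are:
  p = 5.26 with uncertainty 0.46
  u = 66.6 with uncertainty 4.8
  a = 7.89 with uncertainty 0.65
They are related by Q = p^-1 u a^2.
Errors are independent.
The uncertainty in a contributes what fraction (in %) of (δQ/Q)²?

67.9%

(δQ/Q)² = (-1·δp/p)² + (1·δu/u)² + (2·δa/a)²
  p term: (-1×0.0875)² = 0.00765
  u term: (1×0.0721)² = 0.00519
  a term: (2×0.0824)² = 0.0271
Total = 0.0400. Share from a = 0.0271/0.0400 = 0.679.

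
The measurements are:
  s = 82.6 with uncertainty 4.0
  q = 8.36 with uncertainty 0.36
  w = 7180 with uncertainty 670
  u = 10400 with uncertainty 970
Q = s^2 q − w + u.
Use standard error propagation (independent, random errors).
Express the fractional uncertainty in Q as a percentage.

10.2%

Let p = s^2·q = 57000. δp/p = √((2·δs/s)² + (1·δq/q)²) = √(0.00938 + 0.00185) = 0.106, so δp = 6050.
Q = p − w + u: δQ = √(δp² + δw² + δu²) = √(3.66e+07 + 4.49e+05 + 9.41e+05) = 6160
Q = 60300, so δQ/Q = 6160/60300 = 0.102.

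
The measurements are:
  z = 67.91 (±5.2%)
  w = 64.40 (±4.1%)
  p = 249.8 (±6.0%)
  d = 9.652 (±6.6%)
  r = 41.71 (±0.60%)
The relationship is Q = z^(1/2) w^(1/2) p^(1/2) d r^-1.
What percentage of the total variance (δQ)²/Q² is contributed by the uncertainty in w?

(δQ/Q)² = (½·δz/z)² + (½·δw/w)² + (½·δp/p)² + (1·δd/d)² + (-1·δr/r)²
  z term: (0.5×0.0520)² = 0.000676
  w term: (0.5×0.0410)² = 0.000420
  p term: (0.5×0.0600)² = 0.000900
  d term: (1×0.0660)² = 0.00436
  r term: (-1×0.00600)² = 3.6e-05
Total = 0.00639. Share from w = 0.000420/0.00639 = 0.0658.

6.58%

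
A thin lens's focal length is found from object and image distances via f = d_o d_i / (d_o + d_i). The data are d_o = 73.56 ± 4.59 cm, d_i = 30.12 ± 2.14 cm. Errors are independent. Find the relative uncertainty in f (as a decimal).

∂f/∂d_o = (d_i/(d_o+d_i))² = 0.0844;  ∂f/∂d_i = (d_o/(d_o+d_i))² = 0.503
δf = √((∂f/∂d_o · δd_o)² + (∂f/∂d_i · δd_i)²) = √(0.150 + 1.16) = 1.14 cm
f = 21.37 cm, so δf/f = 1.14/21.37 = 0.0536.

0.0536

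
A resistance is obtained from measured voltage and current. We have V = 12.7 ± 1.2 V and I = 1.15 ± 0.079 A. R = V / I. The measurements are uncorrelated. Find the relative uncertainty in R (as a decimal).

0.117

Since R is a product/quotient, work with relative uncertainties:
  (1·δV/V)² = (1×0.0945)² = 0.00893;  (-1·δI/I)² = (-1×0.0687)² = 0.00472
δR/R = √(0.0136) = 0.117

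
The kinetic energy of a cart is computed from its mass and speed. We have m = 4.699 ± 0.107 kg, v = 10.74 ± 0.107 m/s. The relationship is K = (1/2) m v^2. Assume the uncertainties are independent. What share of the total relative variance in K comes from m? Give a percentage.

(δK/K)² = (1·δm/m)² + (2·δv/v)²
  m term: (1×0.0228)² = 0.000519
  v term: (2×0.00996)² = 0.000397
Total = 0.000916. Share from m = 0.000519/0.000916 = 0.566.

56.6%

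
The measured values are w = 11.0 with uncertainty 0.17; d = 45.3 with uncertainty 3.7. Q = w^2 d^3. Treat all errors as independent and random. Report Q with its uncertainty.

(1.12 ± 0.278) × 10^7

For a monomial Q ∝ w^2, d^3, fractional errors add in quadrature:
  (2·δw/w)² = (2×0.0155)² = 0.000955;  (3·δd/d)² = (3×0.0817)² = 0.0600
δQ/Q = √(0.0610) = 0.247
Q = 1.12e+07, so δQ = 0.247 × 1.12e+07 = 2.78e+06.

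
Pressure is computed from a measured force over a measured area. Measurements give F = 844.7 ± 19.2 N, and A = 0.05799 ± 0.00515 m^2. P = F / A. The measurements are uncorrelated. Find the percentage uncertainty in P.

Each factor contributes (exponent × relative error)² to (δP/P)²:
  (1·δF/F)² = (1×0.0227)² = 0.000517;  (-1·δA/A)² = (-1×0.0888)² = 0.00789
δP/P = √(0.00840) = 0.0917

9.17%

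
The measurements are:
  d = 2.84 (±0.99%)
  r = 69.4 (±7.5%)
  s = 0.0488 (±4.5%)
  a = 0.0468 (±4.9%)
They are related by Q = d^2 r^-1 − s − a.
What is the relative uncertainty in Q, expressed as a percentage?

Let p = d^2·r^-1 = 0.116. δp/p = √((2·δd/d)² + (-1·δr/r)²) = √(0.000392 + 0.00562) = 0.0776, so δp = 0.00902.
Q = p − s − a: δQ = √(δp² + δs² + δa²) = √(8.13e-05 + 4.82e-06 + 5.26e-06) = 0.00956
Q = 0.0206, so δQ/Q = 0.00956/0.0206 = 0.464.

46.4%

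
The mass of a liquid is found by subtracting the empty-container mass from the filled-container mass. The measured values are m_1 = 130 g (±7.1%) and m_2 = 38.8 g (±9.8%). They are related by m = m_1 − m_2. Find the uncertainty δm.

Sums and differences: (δm)² = Σ (cᵢ δxᵢ)².
  (δm_1)² = 85.2;  (δm_2)² = 14.5
δm = √(99.7) = 9.98 g

9.98 g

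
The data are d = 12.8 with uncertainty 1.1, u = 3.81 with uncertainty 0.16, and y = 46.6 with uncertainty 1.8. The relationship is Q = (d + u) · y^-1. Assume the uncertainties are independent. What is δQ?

Let w = d + u = 16.6. δw = √(δd² + δu²) = √(1.21 + 0.0256) = 1.11, so δw/w = 0.0669.
Q is then a monomial in w, y:
δQ/Q = √((δw/w)² + (-1·δy/y)²) = √(0.00448 + 0.00149) = 0.0773
Q = 0.356, so δQ = 0.0773 × 0.356 = 0.0275.

0.0275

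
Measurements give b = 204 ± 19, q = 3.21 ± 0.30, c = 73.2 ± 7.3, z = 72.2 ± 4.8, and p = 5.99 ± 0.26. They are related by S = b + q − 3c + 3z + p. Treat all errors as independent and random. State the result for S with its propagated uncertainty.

Each term contributes (cᵢ δxᵢ)² to (δS)²:
  (δb)² = 361;  (δq)² = 0.0900;  (3·δc)² = 480;  (3·δz)² = 207;  (δp)² = 0.0676
δS = √(1050) = 32.4
S = 210.

210 ± 32.4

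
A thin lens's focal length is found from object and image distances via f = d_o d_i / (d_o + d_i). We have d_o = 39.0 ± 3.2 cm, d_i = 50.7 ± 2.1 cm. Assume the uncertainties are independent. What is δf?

∂f/∂d_o = (d_i/(d_o+d_i))² = 0.319;  ∂f/∂d_i = (d_o/(d_o+d_i))² = 0.189
δf = √((∂f/∂d_o · δd_o)² + (∂f/∂d_i · δd_i)²) = √(1.05 + 0.158) = 1.10 cm

1.10 cm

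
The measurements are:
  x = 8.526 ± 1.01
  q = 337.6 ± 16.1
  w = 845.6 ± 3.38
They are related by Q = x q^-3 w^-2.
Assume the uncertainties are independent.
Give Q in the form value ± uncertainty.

(3.099 ± 0.576) × 10^-13

For a monomial Q ∝ x, q^-3, w^-2, fractional errors add in quadrature:
  (1·δx/x)² = (1×0.118)² = 0.0140;  (-3·δq/q)² = (-3×0.0477)² = 0.0205;  (-2·δw/w)² = (-2×0.00400)² = 6.39e-05
δQ/Q = √(0.0346) = 0.186
Q = 3.099e-13, so δQ = 0.186 × 3.099e-13 = 5.76e-14.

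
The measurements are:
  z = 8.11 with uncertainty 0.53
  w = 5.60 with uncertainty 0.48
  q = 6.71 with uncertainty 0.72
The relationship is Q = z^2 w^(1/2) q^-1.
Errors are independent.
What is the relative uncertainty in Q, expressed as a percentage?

17.4%

Products/powers → add relative errors in quadrature, weighted by exponent:
  (2·δz/z)² = (2×0.0654)² = 0.0171;  (½·δw/w)² = (0.5×0.0857)² = 0.00184;  (-1·δq/q)² = (-1×0.107)² = 0.0115
δQ/Q = √(0.0304) = 0.174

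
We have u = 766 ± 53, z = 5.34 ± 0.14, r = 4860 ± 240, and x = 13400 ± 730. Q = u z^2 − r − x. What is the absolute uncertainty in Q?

Let p = u·z^2 = 21800. δp/p = √((1·δu/u)² + (2·δz/z)²) = √(0.00479 + 0.00275) = 0.0868, so δp = 1900.
Q = p − r − x: δQ = √(δp² + δr² + δx²) = √(3.6e+06 + 57600 + 5.33e+05) = 2050

2050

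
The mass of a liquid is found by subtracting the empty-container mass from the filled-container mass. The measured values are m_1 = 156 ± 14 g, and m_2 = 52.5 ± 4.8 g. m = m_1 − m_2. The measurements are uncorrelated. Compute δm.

14.8 g

Each term contributes (cᵢ δxᵢ)² to (δm)²:
  (δm_1)² = 196;  (δm_2)² = 23.0
δm = √(219) = 14.8 g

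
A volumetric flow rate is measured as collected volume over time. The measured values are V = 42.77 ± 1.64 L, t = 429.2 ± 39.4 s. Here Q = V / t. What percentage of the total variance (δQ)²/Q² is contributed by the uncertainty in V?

(δQ/Q)² = (1·δV/V)² + (-1·δt/t)²
  V term: (1×0.0383)² = 0.00147
  t term: (-1×0.0918)² = 0.00843
Total = 0.00990. Share from V = 0.00147/0.00990 = 0.149.

14.9%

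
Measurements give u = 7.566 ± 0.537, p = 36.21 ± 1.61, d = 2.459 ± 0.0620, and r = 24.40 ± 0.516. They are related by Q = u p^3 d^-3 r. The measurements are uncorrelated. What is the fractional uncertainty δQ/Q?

0.170

Each factor contributes (exponent × relative error)² to (δQ/Q)²:
  (1·δu/u)² = (1×0.0710)² = 0.00504;  (3·δp/p)² = (3×0.0445)² = 0.0178;  (-3·δd/d)² = (-3×0.0252)² = 0.00572;  (1·δr/r)² = (1×0.0211)² = 0.000447
δQ/Q = √(0.0290) = 0.170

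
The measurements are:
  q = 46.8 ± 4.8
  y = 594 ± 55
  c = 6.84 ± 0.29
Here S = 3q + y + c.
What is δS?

56.9

Each term contributes (cᵢ δxᵢ)² to (δS)²:
  (3·δq)² = 207;  (δy)² = 3020;  (δc)² = 0.0841
δS = √(3230) = 56.9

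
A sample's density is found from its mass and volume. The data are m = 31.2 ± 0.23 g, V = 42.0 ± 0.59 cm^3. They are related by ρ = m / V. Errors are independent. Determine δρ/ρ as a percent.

1.59%

Products/powers → add relative errors in quadrature, weighted by exponent:
  (1·δm/m)² = (1×0.00737)² = 5.43e-05;  (-1·δV/V)² = (-1×0.0140)² = 0.000197
δρ/ρ = √(0.000252) = 0.0159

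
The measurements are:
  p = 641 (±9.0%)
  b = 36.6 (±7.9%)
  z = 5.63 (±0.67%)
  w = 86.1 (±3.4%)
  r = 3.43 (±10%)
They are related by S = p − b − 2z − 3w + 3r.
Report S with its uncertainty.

Each term contributes (cᵢ δxᵢ)² to (δS)²:
  (δp)² = 3330;  (δb)² = 8.36;  (2·δz)² = 0.00569;  (3·δw)² = 77.1;  (3·δr)² = 1.06
δS = √(3410) = 58.4
S = 345.

345 ± 58.4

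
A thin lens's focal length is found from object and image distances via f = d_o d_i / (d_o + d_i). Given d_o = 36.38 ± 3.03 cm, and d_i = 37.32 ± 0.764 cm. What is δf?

0.799 cm

∂f/∂d_o = (d_i/(d_o+d_i))² = 0.256;  ∂f/∂d_i = (d_o/(d_o+d_i))² = 0.244
δf = √((∂f/∂d_o · δd_o)² + (∂f/∂d_i · δd_i)²) = √(0.604 + 0.0347) = 0.799 cm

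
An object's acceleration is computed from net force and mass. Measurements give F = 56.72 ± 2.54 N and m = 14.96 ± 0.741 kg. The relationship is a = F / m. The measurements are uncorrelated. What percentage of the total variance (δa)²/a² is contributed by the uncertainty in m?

55.0%

(δa/a)² = (1·δF/F)² + (-1·δm/m)²
  F term: (1×0.0448)² = 0.00201
  m term: (-1×0.0495)² = 0.00245
Total = 0.00446. Share from m = 0.00245/0.00446 = 0.550.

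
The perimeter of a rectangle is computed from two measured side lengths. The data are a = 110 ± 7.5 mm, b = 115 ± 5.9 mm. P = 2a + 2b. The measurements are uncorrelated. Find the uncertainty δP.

P is a linear combination, so absolute uncertainties add in quadrature:
  (2·δa)² = 225;  (2·δb)² = 139
δP = √(364) = 19.1 mm

19.1 mm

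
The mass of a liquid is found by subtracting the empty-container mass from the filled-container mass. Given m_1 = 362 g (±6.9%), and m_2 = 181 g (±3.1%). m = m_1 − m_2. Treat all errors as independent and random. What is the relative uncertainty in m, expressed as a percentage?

14.1%

Each term contributes (cᵢ δxᵢ)² to (δm)²:
  (δm_1)² = 624;  (δm_2)² = 31.5
δm = √(655) = 25.6 g
m = 181 g, so δm/m = 25.6/181 = 0.141.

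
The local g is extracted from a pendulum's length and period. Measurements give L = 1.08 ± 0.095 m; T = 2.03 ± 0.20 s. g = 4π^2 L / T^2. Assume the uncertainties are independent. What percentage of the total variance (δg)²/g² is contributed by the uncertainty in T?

(δg/g)² = (1·δL/L)² + (-2·δT/T)²
  L term: (1×0.0880)² = 0.00774
  T term: (-2×0.0985)² = 0.0388
Total = 0.0466. Share from T = 0.0388/0.0466 = 0.834.

83.4%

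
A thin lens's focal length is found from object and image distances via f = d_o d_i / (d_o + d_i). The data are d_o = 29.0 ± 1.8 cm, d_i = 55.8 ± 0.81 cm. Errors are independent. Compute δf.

0.785 cm

∂f/∂d_o = (d_i/(d_o+d_i))² = 0.433;  ∂f/∂d_i = (d_o/(d_o+d_i))² = 0.117
δf = √((∂f/∂d_o · δd_o)² + (∂f/∂d_i · δd_i)²) = √(0.607 + 0.00897) = 0.785 cm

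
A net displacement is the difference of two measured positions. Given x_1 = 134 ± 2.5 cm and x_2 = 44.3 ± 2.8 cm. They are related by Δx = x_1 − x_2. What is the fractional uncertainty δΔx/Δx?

Each term contributes (cᵢ δxᵢ)² to (δΔx)²:
  (δx_1)² = 6.25;  (δx_2)² = 7.84
δΔx = √(14.1) = 3.75 cm
Δx = 89.7 cm, so δΔx/Δx = 3.75/89.7 = 0.0418.

0.0418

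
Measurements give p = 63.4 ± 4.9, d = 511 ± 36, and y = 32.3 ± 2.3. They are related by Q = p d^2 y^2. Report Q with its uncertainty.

(1.73 ± 0.371) × 10^10

Products/powers → add relative errors in quadrature, weighted by exponent:
  (1·δp/p)² = (1×0.0773)² = 0.00597;  (2·δd/d)² = (2×0.0705)² = 0.0199;  (2·δy/y)² = (2×0.0712)² = 0.0203
δQ/Q = √(0.0461) = 0.215
Q = 1.73e+10, so δQ = 0.215 × 1.73e+10 = 3.71e+09.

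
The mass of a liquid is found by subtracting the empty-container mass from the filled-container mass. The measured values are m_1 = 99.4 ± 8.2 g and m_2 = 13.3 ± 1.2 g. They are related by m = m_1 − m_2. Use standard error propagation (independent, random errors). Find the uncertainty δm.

8.29 g

Sums and differences: (δm)² = Σ (cᵢ δxᵢ)².
  (δm_1)² = 67.2;  (δm_2)² = 1.44
δm = √(68.7) = 8.29 g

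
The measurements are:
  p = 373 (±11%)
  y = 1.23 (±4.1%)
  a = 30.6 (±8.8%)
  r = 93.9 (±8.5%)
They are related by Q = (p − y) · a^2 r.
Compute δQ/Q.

0.224

Let u = p − y = 372. δu = √(δp² + δy²) = √(1680 + 0.00254) = 41.0, so δu/u = 0.110.
Q is then a monomial in u, a, r:
δQ/Q = √((δu/u)² + (2·δa/a)² + (1·δr/r)²) = √(0.0122 + 0.0310 + 0.00723) = 0.224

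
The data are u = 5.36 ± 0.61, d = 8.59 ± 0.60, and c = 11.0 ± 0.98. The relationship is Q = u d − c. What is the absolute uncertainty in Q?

Let p = u·d = 46.0. δp/p = √((1·δu/u)² + (1·δd/d)²) = √(0.0130 + 0.00488) = 0.134, so δp = 6.15.
Q = p − c: δQ = √(δp² + δc²) = √(37.8 + 0.960) = 6.23

6.23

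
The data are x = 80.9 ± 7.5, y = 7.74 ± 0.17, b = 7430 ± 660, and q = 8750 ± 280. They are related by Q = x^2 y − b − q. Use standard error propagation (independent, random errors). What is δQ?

9490

Let p = x^2·y = 50700. δp/p = √((2·δx/x)² + (1·δy/y)²) = √(0.0344 + 0.000482) = 0.187, so δp = 9460.
Q = p − b − q: δQ = √(δp² + δb² + δq²) = √(8.95e+07 + 4.36e+05 + 78400) = 9490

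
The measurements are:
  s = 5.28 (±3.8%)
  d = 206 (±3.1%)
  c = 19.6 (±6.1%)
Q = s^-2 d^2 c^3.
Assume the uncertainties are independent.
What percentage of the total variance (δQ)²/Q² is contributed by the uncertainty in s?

(δQ/Q)² = (-2·δs/s)² + (2·δd/d)² + (3·δc/c)²
  s term: (-2×0.0380)² = 0.00578
  d term: (2×0.0310)² = 0.00384
  c term: (3×0.0610)² = 0.0335
Total = 0.0431. Share from s = 0.00578/0.0431 = 0.134.

13.4%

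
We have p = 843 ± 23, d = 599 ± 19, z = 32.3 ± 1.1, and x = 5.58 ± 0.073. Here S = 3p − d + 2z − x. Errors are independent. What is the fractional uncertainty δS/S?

0.0360

Absolute uncertainties add in quadrature for a linear combination:
  (3·δp)² = 4760;  (δd)² = 361;  (2·δz)² = 4.84;  (δx)² = 0.00533
δS = √(5130) = 71.6
S = 1990, so δS/S = 71.6/1990 = 0.0360.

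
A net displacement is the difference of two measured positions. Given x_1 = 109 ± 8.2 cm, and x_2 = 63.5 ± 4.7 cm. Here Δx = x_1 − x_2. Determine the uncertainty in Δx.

For a sum/difference, combine absolute errors in quadrature:
  (δx_1)² = 67.2;  (δx_2)² = 22.1
δΔx = √(89.3) = 9.45 cm

9.45 cm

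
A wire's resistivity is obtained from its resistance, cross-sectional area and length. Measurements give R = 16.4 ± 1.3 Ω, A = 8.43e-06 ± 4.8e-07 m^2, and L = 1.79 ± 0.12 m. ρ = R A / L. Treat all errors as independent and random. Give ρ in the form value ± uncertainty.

Since ρ is a product/quotient, work with relative uncertainties:
  (1·δR/R)² = (1×0.0793)² = 0.00628;  (1·δA/A)² = (1×0.0569)² = 0.00324;  (-1·δL/L)² = (-1×0.0670)² = 0.00449
δρ/ρ = √(0.0140) = 0.118
ρ = 7.72e-05 Ω·m, so δρ = 0.118 × 7.72e-05 = 9.15e-06 Ω·m.

(7.72 ± 0.915) × 10^-5 Ω·m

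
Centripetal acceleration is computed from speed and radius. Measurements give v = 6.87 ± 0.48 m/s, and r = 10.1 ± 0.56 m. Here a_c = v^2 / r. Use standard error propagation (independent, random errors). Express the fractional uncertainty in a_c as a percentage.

Relative error in a monomial: (δa_c/a_c)² = Σ (nᵢ · δxᵢ/xᵢ)².
  (2·δv/v)² = (2×0.0699)² = 0.0195;  (-1·δr/r)² = (-1×0.0554)² = 0.00307
δa_c/a_c = √(0.0226) = 0.150

15.0%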